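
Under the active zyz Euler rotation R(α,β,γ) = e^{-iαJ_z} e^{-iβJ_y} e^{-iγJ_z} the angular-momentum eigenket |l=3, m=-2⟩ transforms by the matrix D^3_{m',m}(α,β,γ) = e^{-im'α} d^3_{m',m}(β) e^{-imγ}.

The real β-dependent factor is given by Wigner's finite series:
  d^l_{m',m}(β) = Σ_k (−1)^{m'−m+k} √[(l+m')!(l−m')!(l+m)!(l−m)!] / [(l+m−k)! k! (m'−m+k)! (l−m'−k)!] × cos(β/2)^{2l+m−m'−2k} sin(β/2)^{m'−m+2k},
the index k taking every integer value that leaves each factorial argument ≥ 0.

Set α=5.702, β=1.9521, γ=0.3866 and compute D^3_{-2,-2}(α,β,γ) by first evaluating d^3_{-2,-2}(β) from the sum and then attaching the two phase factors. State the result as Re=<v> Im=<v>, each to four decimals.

Re=-0.2842 Im=0.1165

Split into d^3_{-2,-2}(β=1.9521) × two z-phases.
c=cos(1.9521/2)=0.560299, s=sin(1.9521/2)=0.828291; N=√[1·120·1·120]=120.000000
The bounds max(0,m−m')=0 and min(l+m,l−m')=1 give 2 terms
  k=0: (−1)^0·120.0000/(120)·0.5603^6·0.8283^0 = +0.030940
  k=1: (−1)^1·120.0000/(24)·0.5603^4·0.8283^2 = -0.338076
d^3_{-2,-2}(1.9521) = +0.030940 -0.338076 = -0.307136
Phases: e^{-i·(-2)·5.702}=+0.397165-0.917747i, e^{-i·(-2)·0.3866}=+0.715679+0.698429i ⇒ D=-0.284169+0.116534i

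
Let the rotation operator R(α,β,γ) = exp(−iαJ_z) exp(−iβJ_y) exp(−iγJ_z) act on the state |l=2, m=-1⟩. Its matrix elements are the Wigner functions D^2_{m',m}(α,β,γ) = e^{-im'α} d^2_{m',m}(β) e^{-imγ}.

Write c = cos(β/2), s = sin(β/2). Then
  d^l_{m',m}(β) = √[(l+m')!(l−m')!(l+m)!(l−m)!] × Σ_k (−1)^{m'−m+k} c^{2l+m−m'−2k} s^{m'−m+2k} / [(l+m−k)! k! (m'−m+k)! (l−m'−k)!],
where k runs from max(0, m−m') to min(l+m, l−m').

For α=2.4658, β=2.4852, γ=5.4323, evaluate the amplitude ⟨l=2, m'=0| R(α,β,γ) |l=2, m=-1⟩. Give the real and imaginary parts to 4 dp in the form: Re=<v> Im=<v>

First d^2_{0,-1}(β=2.4852), then the phase factors e^{-i(0)α} and e^{-i(-1)γ}:
c=cos(2.4852/2)=0.322336, s=sin(2.4852/2)=0.946625; N=√[2·2·1·6]=4.898979
Admissible k: 0..1 (factorial args all ≥0)
  k=0: (−1)^1·4.8990/(2)·0.3223^3·0.9466^1 = -0.077657
  k=1: (−1)^2·4.8990/(2)·0.3223^1·0.9466^3 = +0.669760
d^2_{0,-1}(2.4852) = -0.077657 +0.669760 = +0.592103
Phases: e^{-i·(0)·2.4658}=+1.000000+0.000000i, e^{-i·(-1)·5.4323}=+0.659318-0.751864i ⇒ D=+0.390384-0.445181i

Re=0.3904 Im=-0.4452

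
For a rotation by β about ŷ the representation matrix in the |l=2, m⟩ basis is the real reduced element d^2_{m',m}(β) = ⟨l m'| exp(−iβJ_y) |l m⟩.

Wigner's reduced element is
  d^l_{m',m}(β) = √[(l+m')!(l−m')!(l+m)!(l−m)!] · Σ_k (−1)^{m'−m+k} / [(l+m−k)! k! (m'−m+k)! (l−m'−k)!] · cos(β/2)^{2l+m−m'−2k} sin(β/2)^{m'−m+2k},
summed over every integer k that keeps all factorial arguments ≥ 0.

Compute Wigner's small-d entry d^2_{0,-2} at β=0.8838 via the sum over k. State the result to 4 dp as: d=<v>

d=0.3661

d^2_{0,-2}(β=0.8838) via Wigner's sum:
c=cos(0.8838/2)=0.903941, s=sin(0.8838/2)=0.427658; N=√[2·2·1·24]=9.797959
Admissible k: 0..0 (factorial args all ≥0)
  k=0: (−1)^2·9.7980/(4)·0.9039^2·0.4277^2 = +0.366057
d^2_{0,-2}(0.8838) = +0.366057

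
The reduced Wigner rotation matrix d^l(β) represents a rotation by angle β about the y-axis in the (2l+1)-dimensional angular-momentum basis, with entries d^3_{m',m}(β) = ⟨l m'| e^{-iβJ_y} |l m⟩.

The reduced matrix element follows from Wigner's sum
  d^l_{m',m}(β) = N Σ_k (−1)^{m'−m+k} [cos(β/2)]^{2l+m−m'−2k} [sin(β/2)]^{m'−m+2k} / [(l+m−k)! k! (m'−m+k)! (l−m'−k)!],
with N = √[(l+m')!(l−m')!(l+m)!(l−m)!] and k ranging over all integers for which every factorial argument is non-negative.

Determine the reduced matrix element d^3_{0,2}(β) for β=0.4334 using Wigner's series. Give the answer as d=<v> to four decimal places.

d^3_{0,2}(β=0.4334) via Wigner's sum:
c=cos(0.4334/2)=0.976612, s=sin(0.4334/2)=0.215008; N=√[6·6·120·1]=65.726707
The bounds max(0,m−m')=2 and min(l+m,l−m')=3 give 2 terms
  k=2: (−1)^0·65.7267/(12)·0.9766^4·0.2150^2 = +0.230334
  k=3: (−1)^1·65.7267/(12)·0.9766^2·0.2150^4 = -0.011164
d^3_{0,2}(0.4334) = +0.230334 -0.011164 = +0.219170

d=0.2192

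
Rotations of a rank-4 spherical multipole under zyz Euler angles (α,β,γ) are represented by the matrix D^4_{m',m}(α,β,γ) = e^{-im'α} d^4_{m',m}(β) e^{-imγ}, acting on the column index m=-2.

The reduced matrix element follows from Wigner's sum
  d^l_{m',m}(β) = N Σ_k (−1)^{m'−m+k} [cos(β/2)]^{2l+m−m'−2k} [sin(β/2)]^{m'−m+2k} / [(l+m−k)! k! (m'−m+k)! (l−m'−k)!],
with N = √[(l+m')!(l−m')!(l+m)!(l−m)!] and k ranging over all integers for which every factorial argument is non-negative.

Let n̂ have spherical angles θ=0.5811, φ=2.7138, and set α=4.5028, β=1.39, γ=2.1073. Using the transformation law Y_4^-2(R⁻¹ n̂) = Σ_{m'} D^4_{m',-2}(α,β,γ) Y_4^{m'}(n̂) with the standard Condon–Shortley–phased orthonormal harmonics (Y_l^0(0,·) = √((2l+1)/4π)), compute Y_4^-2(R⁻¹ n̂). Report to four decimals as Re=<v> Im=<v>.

Need the full column D^4_{m',-2} for m'=−4..4 at α=4.5028, β=1.39, γ=2.1073.
cos(β/2)=0.768054, sin(β/2)=0.640385
d^4_{-4,-2}: single k=2 term ⇒ +0.445463;  D = -0.433255-0.103572i
d^4_{-3,-2}: k∈[1..2] ⇒ +0.377787 -0.787894 = -0.410107;  D = -0.176253+0.370301i
d^4_{-2,-2}: k∈[0..2] ⇒ +0.121097 -1.010215 +0.877856 = -0.011262;  D = -0.008939-0.006850i
d^4_{-1,-2}: k∈[0..2] ⇒ -0.428370 +1.488979 -0.690076 = +0.370533;  D = -0.281630+0.240788i
d^4_{0,-2}: k∈[0..2] ⇒ +0.798645 -1.480547 +0.385970 = -0.295932;  D = +0.141303+0.260018i
d^4_{1,-2}: k∈[0..2] ⇒ -0.992653 +1.035114 -0.143919 = -0.101457;  D = -0.097273+0.028837i
d^4_{2,-2}: k∈[0..2] ⇒ +0.877856 -0.488217 +0.028283 = +0.417922;  D = +0.032819+0.416632i
d^4_{3,-2}: k∈[0..1] ⇒ -0.547731 +0.126925 = -0.420806;  D = +0.417202+0.054959i
d^4_{4,-2}: single k=0 term ⇒ +0.215284;  D = +0.071909-0.202919i
Y_4^{m'}(θ=0.5811,φ=2.7138) and Σ D·Y over m':
  (-0.4333-0.1036i)·(-0.0056+0.0398i)  (-0.1763+0.3703i)·(-0.0491-0.1660i)  (-0.0089-0.0068i)·(+0.2572+0.2961i)  (-0.2816+0.2408i)·(-0.3734-0.1703i)  (+0.1413+0.2600i)·(-0.0926+0.0000i)  (-0.0973+0.0288i)·(+0.3734-0.1703i)  (+0.0328+0.4166i)·(+0.2572-0.2961i)  (+0.4172+0.0550i)·(+0.0491-0.1660i)  (+0.0719-0.2029i)·(-0.0056-0.0398i)
Y_4^-2(R⁻¹ n̂) = +0.330965-0.019521i

Re=0.3310 Im=-0.0195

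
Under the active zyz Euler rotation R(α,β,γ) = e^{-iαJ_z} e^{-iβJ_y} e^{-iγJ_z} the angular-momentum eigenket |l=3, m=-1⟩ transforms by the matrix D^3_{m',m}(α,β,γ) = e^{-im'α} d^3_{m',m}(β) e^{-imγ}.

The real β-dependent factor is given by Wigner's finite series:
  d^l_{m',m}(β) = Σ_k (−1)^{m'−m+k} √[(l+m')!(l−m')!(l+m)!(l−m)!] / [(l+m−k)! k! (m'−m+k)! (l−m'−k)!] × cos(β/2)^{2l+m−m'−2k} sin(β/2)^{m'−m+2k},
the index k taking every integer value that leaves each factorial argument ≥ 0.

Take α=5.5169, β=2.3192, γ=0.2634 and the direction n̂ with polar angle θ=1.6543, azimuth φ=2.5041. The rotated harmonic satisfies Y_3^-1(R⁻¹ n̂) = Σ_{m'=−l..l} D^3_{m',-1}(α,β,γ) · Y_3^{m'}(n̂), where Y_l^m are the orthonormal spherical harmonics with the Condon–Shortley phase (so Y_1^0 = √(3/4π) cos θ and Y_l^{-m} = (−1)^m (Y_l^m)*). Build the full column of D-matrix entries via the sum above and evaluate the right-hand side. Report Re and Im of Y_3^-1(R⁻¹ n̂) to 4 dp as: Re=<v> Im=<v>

Need the full column D^3_{m',-1} for m'=−3..3 at α=5.5169, β=2.3192, γ=0.2634.
cos(β/2)=0.399706, sin(β/2)=0.916643
d^3_{-3,-1}: single k=2 term ⇒ +0.083063;  D = -0.037222-0.074257i
d^3_{-2,-1}: k∈[1..2] ⇒ +0.029574 -0.311067 = -0.281493;  D = -0.083624+0.268785i
d^3_{-1,-1}: k∈[0..2] ⇒ +0.004078 -0.171575 +0.676760 = +0.509263;  D = +0.446214-0.245442i
d^3_{0,-1}: k∈[0..2] ⇒ -0.032396 +0.511135 -0.896052 = -0.417314;  D = -0.402921-0.108654i
d^3_{1,-1}: k∈[0..2] ⇒ +0.128681 -0.902346 +0.593201 = -0.180464;  D = -0.092955-0.154682i
d^3_{2,-1}: k∈[0..1] ⇒ -0.311067 +0.817980 = +0.506913;  D = -0.113182+0.494116i
d^3_{3,-1}: single k=0 term ⇒ +0.436847;  D = -0.365565+0.239160i
Y_3^{m'}(θ=1.6543,φ=2.5041) and Σ D·Y over m':
  (-0.0372-0.0743i)·(+0.1383-0.3890i)  (-0.0836+0.2688i)·(-0.0247-0.0810i)  (+0.4462-0.2454i)·(+0.2498+0.1850i)  (-0.4029-0.1087i)·(+0.0923+0.0000i)  (-0.0930-0.1547i)·(-0.2498+0.1850i)  (-0.1132+0.4941i)·(-0.0247+0.0810i)  (-0.3656+0.2392i)·(-0.1383-0.3890i)
Y_3^-1(R⁻¹ n̂) = +0.267709+0.124768i

Re=0.2677 Im=0.1248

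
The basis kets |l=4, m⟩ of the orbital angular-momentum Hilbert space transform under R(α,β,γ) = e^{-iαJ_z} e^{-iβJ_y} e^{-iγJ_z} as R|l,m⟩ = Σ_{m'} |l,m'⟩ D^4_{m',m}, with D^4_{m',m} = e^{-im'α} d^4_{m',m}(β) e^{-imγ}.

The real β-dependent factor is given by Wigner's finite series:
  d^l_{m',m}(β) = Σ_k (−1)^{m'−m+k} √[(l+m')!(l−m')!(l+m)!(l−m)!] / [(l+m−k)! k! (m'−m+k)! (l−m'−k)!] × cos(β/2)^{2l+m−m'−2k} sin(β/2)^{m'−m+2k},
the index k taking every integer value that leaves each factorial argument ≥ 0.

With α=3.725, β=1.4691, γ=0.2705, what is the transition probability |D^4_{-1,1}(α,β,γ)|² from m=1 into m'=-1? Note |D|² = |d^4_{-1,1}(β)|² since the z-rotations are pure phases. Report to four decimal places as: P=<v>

First d^4_{-1,1}(β=1.4691), then the phase factors e^{-i(-1)α} and e^{-i(1)γ}:
Half-angle: c=0.742132, s=0.670253. N=√(6·120·120·6)=720.000000
Admissible k: 2..5 (factorial args all ≥0)
  k=2: (−1)^0·720.0000/(72)·0.7421^6·0.6703^2 = +0.750527
  k=3: (−1)^1·720.0000/(24)·0.7421^4·0.6703^4 = -1.836550
  k=4: (−1)^2·720.0000/(48)·0.7421^2·0.6703^6 = +0.749010
  k=5: (−1)^3·720.0000/(720)·0.7421^0·0.6703^8 = -0.040730
d^4_{-1,1}(1.4691) = +0.750527 -1.836550 +0.749010 -0.040730 = -0.377742
|D^4_{-1,1}|² = |d^4_{-1,1}(β)|² = (-0.377742)² = 0.142689 (the z-rotation phases have unit modulus)

P=0.1427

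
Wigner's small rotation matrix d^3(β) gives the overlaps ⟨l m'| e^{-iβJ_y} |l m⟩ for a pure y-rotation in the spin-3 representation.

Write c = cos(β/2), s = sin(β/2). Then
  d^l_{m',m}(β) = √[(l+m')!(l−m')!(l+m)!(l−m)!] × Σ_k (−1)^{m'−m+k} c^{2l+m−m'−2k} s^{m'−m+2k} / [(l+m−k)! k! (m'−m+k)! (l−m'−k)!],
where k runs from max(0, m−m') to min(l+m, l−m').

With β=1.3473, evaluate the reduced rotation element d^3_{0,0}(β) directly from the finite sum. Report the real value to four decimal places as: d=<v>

d^3_{0,0}(β=1.3473) via Wigner's sum:
Half-angle: c=0.781550, s=0.623843. N=√(6·6·6·6)=36.000000
Admissible k: 0..3 (factorial args all ≥0)
  k=0: (−1)^0·36.0000/(36)·0.7815^6·0.6238^0 = +0.227898
  k=1: (−1)^1·36.0000/(4)·0.7815^4·0.6238^2 = -1.306831
  k=2: (−1)^2·36.0000/(4)·0.7815^2·0.6238^4 = +0.832639
  k=3: (−1)^3·36.0000/(36)·0.7815^0·0.6238^6 = -0.058946
d^3_{0,0}(1.3473) = +0.227898 -1.306831 +0.832639 -0.058946 = -0.305241

d=-0.3052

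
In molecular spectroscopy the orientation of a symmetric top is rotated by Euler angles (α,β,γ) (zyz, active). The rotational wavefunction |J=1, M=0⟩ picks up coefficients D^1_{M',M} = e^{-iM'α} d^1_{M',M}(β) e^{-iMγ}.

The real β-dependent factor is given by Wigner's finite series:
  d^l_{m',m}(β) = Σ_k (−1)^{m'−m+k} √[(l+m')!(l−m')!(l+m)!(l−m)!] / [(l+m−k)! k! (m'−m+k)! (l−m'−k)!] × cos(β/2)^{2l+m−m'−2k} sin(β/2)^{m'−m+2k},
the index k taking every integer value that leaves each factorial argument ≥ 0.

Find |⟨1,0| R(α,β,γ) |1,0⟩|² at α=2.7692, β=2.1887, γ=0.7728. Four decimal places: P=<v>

Split into d^1_{0,0}(β=2.1887) × two z-phases.
Half-angle: c=0.458624, s=0.888630. N=√(1·1·1·1)=1.000000
k: max(0,(0)−(0))=0 … min(1+(0),1−(0))=1
  k=0: (−1)^0·1.0000/(1)·0.4586^2·0.8886^0 = +0.210336
  k=1: (−1)^1·1.0000/(1)·0.4586^0·0.8886^2 = -0.789664
d^1_{0,0}(2.1887) = +0.210336 -0.789664 = -0.579328
|D^1_{0,0}|² = |d^1_{0,0}(β)|² = (-0.579328)² = 0.335621 (the z-rotation phases have unit modulus)

P=0.3356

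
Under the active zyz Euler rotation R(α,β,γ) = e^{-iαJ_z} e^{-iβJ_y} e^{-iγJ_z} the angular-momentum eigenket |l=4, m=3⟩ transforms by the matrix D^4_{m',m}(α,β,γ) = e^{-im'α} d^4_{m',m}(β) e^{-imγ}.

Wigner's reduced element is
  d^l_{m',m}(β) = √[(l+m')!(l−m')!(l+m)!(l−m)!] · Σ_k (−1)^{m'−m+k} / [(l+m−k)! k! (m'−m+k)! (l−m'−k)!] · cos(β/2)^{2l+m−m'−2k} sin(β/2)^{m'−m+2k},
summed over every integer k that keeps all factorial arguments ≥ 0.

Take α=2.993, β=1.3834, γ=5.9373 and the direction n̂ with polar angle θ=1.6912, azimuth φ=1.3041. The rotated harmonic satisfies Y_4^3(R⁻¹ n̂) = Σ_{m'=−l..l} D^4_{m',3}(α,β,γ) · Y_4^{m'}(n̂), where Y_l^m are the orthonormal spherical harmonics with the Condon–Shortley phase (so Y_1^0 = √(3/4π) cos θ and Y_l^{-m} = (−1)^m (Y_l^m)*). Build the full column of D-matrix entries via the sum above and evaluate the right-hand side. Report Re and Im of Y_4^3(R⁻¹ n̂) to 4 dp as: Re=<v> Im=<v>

Re=-0.1622 Im=0.0399

Need the full column D^4_{m',3} for m'=−4..4 at α=2.993, β=1.3834, γ=5.9373.
cos(β/2)=0.770163, sin(β/2)=0.637847
d^4_{-4,3}: single k=7 term ⇒ +0.093572;  D = +0.084528+0.040134i
d^4_{-3,3}: k∈[6..7] ⇒ +0.279617 -0.027399 = +0.252218;  D = -0.209314-0.140718i
d^4_{-2,3}: k∈[5..6] ⇒ +0.541398 -0.123784 = +0.417614;  D = +0.308262+0.281737i
d^4_{-1,3}: k∈[4..5] ⇒ +0.770400 -0.317056 = +0.453344;  D = -0.285670-0.352013i
d^4_{0,3}: k∈[3..4] ⇒ +0.832007 -0.570684 = +0.261323;  D = +0.132815+0.225056i
d^4_{1,3}: k∈[2..3] ⇒ +0.673906 -0.770400 = -0.096494;  D = +0.036199+0.089447i
d^4_{2,3}: k∈[1..2] ⇒ +0.383582 -0.789311 = -0.405729;  D = -0.094848-0.394487i
d^4_{3,3}: k∈[0..1] ⇒ +0.123783 -0.594329 = -0.470546;  D = +0.041056+0.468752i
d^4_{4,3}: single k=0 term ⇒ -0.289961;  D = +0.017743-0.289418i
Y_4^{m'}(θ=1.6912,φ=1.3041) and Σ D·Y over m':
  (+0.0845+0.0401i)·(+0.2076+0.3764i)  (-0.2093-0.1407i)·(+0.1055-0.1025i)  (+0.3083+0.2817i)·(+0.2552+0.1507i)  (-0.2857-0.3520i)·(+0.0431-0.1578i)  (+0.1328+0.2251i)·(+0.2723+0.0000i)  (+0.0362+0.0894i)·(-0.0431-0.1578i)  (-0.0948-0.3945i)·(+0.2552-0.1507i)  (+0.0411+0.4688i)·(-0.1055-0.1025i)  (+0.0177-0.2894i)·(+0.2076-0.3764i)
Y_4^3(R⁻¹ n̂) = -0.162187+0.039908i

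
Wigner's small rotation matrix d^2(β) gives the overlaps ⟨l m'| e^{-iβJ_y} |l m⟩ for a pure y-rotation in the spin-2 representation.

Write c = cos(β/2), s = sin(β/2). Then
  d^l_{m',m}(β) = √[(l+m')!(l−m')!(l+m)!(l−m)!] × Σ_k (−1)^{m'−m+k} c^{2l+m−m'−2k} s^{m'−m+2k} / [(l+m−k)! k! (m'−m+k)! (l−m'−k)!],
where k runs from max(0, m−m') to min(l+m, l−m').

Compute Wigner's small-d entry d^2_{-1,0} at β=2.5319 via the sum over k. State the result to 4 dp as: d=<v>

d^2_{-1,0}(β=2.5319) via Wigner's sum:
With c≡cos(β/2)=0.300147 and s≡sin(β/2)=0.953893, N=[1·6·2·2]^{1/2}=4.898979
The bounds max(0,m−m')=1 and min(l+m,l−m')=2 give 2 terms
  k=1: (−1)^0·4.8990/(2)·0.3001^3·0.9539^1 = +0.063179
  k=2: (−1)^1·4.8990/(2)·0.3001^1·0.9539^3 = -0.638129
d^2_{-1,0}(2.5319) = +0.063179 -0.638129 = -0.574949

d=-0.5749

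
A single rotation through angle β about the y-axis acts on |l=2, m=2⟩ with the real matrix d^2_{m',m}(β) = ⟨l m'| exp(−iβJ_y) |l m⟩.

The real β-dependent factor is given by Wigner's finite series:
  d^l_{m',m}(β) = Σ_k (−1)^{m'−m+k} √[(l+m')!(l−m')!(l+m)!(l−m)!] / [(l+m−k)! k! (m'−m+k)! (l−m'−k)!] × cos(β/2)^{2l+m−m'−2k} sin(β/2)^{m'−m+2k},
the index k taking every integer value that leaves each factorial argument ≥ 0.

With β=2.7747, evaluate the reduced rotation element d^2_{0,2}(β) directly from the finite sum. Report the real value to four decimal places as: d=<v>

d=0.0788

d^2_{0,2}(β=2.7747) via Wigner's sum:
c=cos(2.7747/2)=0.182419, s=sin(2.7747/2)=0.983221; N=√[2·2·24·1]=9.797959
Admissible k: 2..2 (factorial args all ≥0)
  k=2: (−1)^0·9.7980/(4)·0.1824^2·0.9832^2 = +0.078799
d^2_{0,2}(2.7747) = +0.078799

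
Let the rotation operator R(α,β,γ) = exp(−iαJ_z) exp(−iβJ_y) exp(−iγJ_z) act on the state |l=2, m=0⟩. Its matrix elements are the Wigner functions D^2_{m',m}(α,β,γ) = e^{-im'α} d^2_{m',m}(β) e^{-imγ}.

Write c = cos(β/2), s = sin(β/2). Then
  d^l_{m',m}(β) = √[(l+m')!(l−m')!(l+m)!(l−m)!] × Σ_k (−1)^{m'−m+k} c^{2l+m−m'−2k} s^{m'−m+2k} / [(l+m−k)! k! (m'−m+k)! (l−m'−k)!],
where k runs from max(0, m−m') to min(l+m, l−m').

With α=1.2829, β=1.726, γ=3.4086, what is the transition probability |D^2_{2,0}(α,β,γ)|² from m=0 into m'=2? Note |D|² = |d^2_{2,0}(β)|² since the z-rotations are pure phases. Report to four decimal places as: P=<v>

P=0.3573

D^2_{2,0}(1.2829,1.726,3.4086) = e^{-i·2·1.2829}·d^2_{2,0}(1.726)·e^{-i·0·3.4086}. Compute d first:
c=cos(1.726/2)=0.650161, s=sin(1.726/2)=0.759796; N=√[24·1·2·2]=9.797959
k∈{0} keeps every argument non-negative
  k=0: (−1)^2·9.7980/(4)·0.6502^2·0.7598^2 = +0.597740
d^2_{2,0}(1.726) = +0.597740
|D^2_{2,0}|² = |d^2_{2,0}(β)|² = (+0.597740)² = 0.357293 (the z-rotation phases have unit modulus)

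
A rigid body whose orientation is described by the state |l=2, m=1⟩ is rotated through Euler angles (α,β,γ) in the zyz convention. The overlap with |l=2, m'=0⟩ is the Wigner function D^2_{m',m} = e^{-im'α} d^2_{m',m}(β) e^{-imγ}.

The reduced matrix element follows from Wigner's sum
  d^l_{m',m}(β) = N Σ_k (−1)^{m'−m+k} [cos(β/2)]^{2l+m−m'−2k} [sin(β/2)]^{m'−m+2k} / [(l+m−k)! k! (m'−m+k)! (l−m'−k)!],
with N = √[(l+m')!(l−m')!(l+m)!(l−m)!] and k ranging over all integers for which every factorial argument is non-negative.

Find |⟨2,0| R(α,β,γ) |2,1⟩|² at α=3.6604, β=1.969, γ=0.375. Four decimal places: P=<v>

P=0.1916

Split into d^2_{0,1}(β=1.969) × two z-phases.
With c≡cos(β/2)=0.553280 and s≡sin(β/2)=0.832996, N=[2·2·6·1]^{1/2}=4.898979
Admissible k: 1..2 (factorial args all ≥0)
  k=1: (−1)^0·4.8990/(2)·0.5533^3·0.8330^1 = +0.345583
  k=2: (−1)^1·4.8990/(2)·0.5533^1·0.8330^3 = -0.783337
d^2_{0,1}(1.969) = +0.345583 -0.783337 = -0.437753
|D^2_{0,1}|² = |d^2_{0,1}(β)|² = (-0.437753)² = 0.191628 (the z-rotation phases have unit modulus)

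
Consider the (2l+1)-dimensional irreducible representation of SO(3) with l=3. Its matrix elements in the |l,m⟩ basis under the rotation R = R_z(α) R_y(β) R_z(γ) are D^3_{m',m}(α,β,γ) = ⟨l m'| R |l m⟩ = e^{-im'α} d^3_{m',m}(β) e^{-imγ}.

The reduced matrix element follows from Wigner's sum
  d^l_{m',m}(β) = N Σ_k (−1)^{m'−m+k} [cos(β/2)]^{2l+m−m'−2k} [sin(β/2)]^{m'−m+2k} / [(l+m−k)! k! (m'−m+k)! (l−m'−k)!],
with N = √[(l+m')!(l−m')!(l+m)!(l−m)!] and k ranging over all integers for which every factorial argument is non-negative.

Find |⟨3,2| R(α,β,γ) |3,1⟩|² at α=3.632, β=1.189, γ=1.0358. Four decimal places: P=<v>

P=0.0035

First d^3_{2,1}(β=1.189), then the phase factors e^{-i(2)α} and e^{-i(1)γ}:
Half-angle: c=0.828429, s=0.560095. N=√(120·1·24·2)=75.894664
k: max(0,(1)−(2))=0 … min(3+(1),3−(2))=1
  k=0: (−1)^1·75.8947/(24)·0.8284^5·0.5601^1 = -0.691094
  k=1: (−1)^2·75.8947/(12)·0.8284^3·0.5601^3 = +0.631800
d^3_{2,1}(1.189) = -0.691094 +0.631800 = -0.059294
|D^3_{2,1}|² = |d^3_{2,1}(β)|² = (-0.059294)² = 0.003516 (the z-rotation phases have unit modulus)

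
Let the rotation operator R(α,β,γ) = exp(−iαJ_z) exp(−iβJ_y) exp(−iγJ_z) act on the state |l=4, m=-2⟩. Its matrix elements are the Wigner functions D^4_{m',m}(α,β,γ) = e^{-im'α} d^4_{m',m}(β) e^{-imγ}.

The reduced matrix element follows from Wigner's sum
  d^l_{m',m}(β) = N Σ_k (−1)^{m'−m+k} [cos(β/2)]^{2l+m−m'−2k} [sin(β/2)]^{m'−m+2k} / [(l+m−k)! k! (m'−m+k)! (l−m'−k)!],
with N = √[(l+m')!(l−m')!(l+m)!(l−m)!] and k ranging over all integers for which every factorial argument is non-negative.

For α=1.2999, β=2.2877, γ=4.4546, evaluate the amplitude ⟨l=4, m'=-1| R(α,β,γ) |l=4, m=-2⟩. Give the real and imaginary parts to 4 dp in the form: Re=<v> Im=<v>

Split into d^4_{-1,-2}(β=2.2877) × two z-phases.
c=cos(2.2877/2)=0.414093, s=sin(2.2877/2)=0.910234; N=√[6·120·2·720]=1018.233765
k: max(0,(-2)−(-1))=0 … min(4+(-2),4−(-1))=2
  k=0: (−1)^1·1018.2338/(240)·0.4141^7·0.9102^1 = -0.008063
  k=1: (−1)^2·1018.2338/(48)·0.4141^5·0.9102^3 = +0.194785
  k=2: (−1)^3·1018.2338/(72)·0.4141^3·0.9102^5 = -0.627445
d^4_{-1,-2}(2.2877) = -0.008063 +0.194785 -0.627445 = -0.440722
D = (+0.267595+0.963531i)·(-0.440722)·(-0.870008+0.493038i) = +0.311973+0.311302i

Re=0.3120 Im=0.3113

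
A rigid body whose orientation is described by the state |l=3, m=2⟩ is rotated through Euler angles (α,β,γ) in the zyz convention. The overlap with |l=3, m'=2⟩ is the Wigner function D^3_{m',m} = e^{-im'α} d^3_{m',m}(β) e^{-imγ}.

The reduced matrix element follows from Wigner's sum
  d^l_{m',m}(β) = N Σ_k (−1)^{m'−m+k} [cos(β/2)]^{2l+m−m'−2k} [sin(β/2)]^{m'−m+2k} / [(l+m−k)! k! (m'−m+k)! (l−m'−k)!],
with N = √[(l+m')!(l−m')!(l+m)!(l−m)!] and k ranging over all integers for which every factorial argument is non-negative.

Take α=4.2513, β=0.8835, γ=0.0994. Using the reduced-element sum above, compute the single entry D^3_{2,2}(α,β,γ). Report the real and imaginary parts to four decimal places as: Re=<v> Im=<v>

Re=0.0484 Im=0.0427

D^3_{2,2}(4.2513,0.8835,0.0994) = e^{-i·2·4.2513}·d^3_{2,2}(0.8835)·e^{-i·2·0.0994}. Compute d first:
With c≡cos(β/2)=0.904005 and s≡sin(β/2)=0.427522, N=[120·1·120·1]^{1/2}=120.000000
Admissible k: 0..1 (factorial args all ≥0)
  k=0: (−1)^0·120.0000/(120)·0.9040^6·0.4275^0 = +0.545789
  k=1: (−1)^1·120.0000/(24)·0.9040^4·0.4275^2 = -0.610338
d^3_{2,2}(0.8835) = +0.545789 -0.610338 = -0.064549
Phases: e^{-i·(2)·4.2513}=-0.604086-0.796919i, e^{-i·(2)·0.0994}=+0.980304-0.197493i ⇒ D=+0.048384+0.042726i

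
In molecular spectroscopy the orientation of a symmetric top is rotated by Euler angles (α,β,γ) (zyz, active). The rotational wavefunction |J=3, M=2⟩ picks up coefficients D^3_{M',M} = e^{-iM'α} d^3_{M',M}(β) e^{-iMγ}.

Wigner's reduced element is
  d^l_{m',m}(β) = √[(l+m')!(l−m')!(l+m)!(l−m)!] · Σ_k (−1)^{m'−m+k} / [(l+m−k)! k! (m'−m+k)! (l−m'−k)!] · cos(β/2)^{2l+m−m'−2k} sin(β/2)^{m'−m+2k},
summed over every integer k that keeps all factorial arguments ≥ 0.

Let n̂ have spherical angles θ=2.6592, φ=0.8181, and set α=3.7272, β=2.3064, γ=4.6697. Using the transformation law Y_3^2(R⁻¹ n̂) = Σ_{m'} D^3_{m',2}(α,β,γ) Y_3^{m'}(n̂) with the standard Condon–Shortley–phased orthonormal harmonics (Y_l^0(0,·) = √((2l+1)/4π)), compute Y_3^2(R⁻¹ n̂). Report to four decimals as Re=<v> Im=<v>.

Need the full column D^3_{m',2} for m'=−3..3 at α=3.7272, β=2.3064, γ=4.6697.
cos(β/2)=0.405565, sin(β/2)=0.914066
d^3_{-3,2}: single k=5 term ⇒ +0.633905;  D = -0.169940+0.610701i
d^3_{-2,2}: k∈[4..5] ⇒ +0.574118 -0.583266 = -0.009148;  D = +0.002827+0.008700i
d^3_{-1,2}: k∈[3..4] ⇒ +0.322213 -0.818368 = -0.496155;  D = -0.388593-0.308488i
d^3_{0,2}: k∈[2..3] ⇒ +0.123810 -0.628914 = -0.505104;  D = +0.503265+0.043072i
d^3_{1,2}: k∈[1..2] ⇒ +0.031716 -0.322213 = -0.290497;  D = -0.254903+0.139330i
d^3_{2,2}: k∈[0..1] ⇒ +0.004450 -0.113023 = -0.108573;  D = +0.050614-0.096054i
d^3_{3,2}: single k=0 term ⇒ -0.024567;  D = +0.002468+0.024443i
Y_3^{m'}(θ=2.6592,φ=0.8181) and Σ D·Y over m':
  (-0.1699+0.6107i)·(-0.0322-0.0264i)  (+0.0028+0.0087i)·(+0.0127+0.1944i)  (-0.3886-0.3085i)·(+0.2997-0.3199i)  (+0.5033+0.0431i)·(-0.3055+0.0000i)  (-0.2549+0.1393i)·(-0.2997-0.3199i)  (+0.0506-0.0961i)·(+0.0127-0.1944i)  (+0.0025+0.0244i)·(+0.0322-0.0264i)
Y_3^2(R⁻¹ n̂) = -0.245264+0.033674i

Re=-0.2453 Im=0.0337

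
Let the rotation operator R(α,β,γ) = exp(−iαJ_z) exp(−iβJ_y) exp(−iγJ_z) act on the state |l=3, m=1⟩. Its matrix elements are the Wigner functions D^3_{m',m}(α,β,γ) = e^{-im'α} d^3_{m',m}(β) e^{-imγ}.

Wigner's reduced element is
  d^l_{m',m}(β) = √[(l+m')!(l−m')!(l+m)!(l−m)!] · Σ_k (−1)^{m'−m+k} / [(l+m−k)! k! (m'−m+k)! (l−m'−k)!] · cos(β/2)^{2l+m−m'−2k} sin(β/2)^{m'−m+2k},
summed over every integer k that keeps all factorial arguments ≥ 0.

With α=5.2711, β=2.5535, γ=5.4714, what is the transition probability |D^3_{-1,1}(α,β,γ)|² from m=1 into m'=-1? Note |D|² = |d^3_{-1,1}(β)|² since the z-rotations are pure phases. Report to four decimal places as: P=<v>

P=0.0593

D^3_{-1,1}(5.2711,2.5535,5.4714) = e^{-i·-1·5.2711}·d^3_{-1,1}(2.5535)·e^{-i·1·5.4714}. Compute d first:
With c≡cos(β/2)=0.289827 and s≡sin(β/2)=0.957079, N=[2·24·24·2]^{1/2}=48.000000
Admissible k: 2..4 (factorial args all ≥0)
  k=2: (−1)^0·48.0000/(8)·0.2898^4·0.9571^2 = +0.038780
  k=3: (−1)^1·48.0000/(6)·0.2898^2·0.9571^4 = -0.563845
  k=4: (−1)^2·48.0000/(48)·0.2898^0·0.9571^6 = +0.768576
d^3_{-1,1}(2.5535) = +0.038780 -0.563845 +0.768576 = +0.243511
|D^3_{-1,1}|² = |d^3_{-1,1}(β)|² = (+0.243511)² = 0.059297 (the z-rotation phases have unit modulus)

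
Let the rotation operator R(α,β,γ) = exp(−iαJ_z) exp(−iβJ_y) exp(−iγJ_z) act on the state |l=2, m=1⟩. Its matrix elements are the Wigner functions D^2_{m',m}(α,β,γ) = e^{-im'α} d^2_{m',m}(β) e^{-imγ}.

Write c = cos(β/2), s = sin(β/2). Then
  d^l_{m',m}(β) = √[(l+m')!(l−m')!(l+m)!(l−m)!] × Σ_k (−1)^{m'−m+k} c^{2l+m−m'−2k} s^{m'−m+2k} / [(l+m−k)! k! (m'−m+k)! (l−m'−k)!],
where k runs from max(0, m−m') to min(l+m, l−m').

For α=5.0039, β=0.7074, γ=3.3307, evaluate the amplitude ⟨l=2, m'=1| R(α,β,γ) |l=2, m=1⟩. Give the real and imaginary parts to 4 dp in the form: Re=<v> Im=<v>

First d^2_{1,1}(β=0.7074), then the phase factors e^{-i(1)α} and e^{-i(1)γ}:
With c≡cos(β/2)=0.938098 and s≡sin(β/2)=0.346371, N=[6·1·6·1]^{1/2}=6.000000
k: max(0,(1)−(1))=0 … min(2+(1),2−(1))=1
  k=0: (−1)^0·6.0000/(6)·0.9381^4·0.3464^0 = +0.774448
  k=1: (−1)^1·6.0000/(2)·0.9381^2·0.3464^2 = -0.316738
d^2_{1,1}(0.7074) = +0.774448 -0.316738 = +0.457709
Attach z-rotation phases: D = e^{-i(1)(5.0039)}·(+0.457709)·e^{-i(1)(3.3307)} = -0.211612-0.405855i

Re=-0.2116 Im=-0.4059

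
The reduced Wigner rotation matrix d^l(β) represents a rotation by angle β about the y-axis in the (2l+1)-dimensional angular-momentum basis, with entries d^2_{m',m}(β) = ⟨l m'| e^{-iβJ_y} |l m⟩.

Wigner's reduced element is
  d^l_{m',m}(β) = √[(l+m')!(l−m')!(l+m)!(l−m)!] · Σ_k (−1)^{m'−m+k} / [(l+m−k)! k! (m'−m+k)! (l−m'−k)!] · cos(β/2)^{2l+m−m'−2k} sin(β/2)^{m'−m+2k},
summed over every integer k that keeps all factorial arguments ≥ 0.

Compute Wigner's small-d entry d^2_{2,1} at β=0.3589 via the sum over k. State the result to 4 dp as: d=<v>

d=-0.3401

d^2_{2,1}(β=0.3589) via Wigner's sum:
c=cos(0.3589/2)=0.983942, s=sin(0.3589/2)=0.178488; N=√[24·1·6·1]=12.000000
k: max(0,(1)−(2))=0 … min(2+(1),2−(2))=0
  k=0: (−1)^1·12.0000/(6)·0.9839^3·0.1785^1 = -0.340055
d^2_{2,1}(0.3589) = -0.340055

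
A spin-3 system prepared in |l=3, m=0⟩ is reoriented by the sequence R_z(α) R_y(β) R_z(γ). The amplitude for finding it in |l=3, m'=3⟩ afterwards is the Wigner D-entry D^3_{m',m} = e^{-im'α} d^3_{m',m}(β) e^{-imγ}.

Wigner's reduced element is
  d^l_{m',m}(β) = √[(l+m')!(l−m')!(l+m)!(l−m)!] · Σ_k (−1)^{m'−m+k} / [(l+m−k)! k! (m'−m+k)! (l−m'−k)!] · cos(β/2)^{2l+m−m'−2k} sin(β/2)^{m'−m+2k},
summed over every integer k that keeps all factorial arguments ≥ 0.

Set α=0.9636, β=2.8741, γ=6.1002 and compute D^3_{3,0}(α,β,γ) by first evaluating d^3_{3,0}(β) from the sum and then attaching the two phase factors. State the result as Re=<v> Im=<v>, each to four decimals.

Re=0.0100 Im=0.0026

D^3_{3,0}(0.9636,2.8741,6.1002) = e^{-i·3·0.9636}·d^3_{3,0}(2.8741)·e^{-i·0·6.1002}. Compute d first:
Half-angle: c=0.133348, s=0.991069. N=√(720·1·6·6)=160.996894
The bounds max(0,m−m')=0 and min(l+m,l−m')=0 give 1 term
  k=0: (−1)^3·160.9969/(36)·0.1333^3·0.9911^3 = -0.010323
d^3_{3,0}(2.8741) = -0.010323
Attach z-rotation phases: D = e^{-i(3)(0.9636)}·(-0.010323)·e^{-i(0)(6.1002)} = +0.010000+0.002562i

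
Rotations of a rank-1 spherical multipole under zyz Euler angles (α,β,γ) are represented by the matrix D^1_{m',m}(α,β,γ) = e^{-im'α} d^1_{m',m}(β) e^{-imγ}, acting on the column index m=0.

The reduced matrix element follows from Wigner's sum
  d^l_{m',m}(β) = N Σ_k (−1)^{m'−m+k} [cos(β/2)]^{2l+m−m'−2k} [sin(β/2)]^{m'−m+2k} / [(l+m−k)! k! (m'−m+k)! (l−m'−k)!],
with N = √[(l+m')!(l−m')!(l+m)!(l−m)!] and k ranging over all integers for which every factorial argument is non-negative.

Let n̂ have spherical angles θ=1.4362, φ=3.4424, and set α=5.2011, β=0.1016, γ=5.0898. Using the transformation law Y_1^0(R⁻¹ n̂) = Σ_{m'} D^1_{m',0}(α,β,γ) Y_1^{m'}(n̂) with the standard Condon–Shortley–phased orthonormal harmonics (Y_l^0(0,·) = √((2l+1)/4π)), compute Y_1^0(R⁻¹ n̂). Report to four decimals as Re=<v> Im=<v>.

Re=0.0561 Im=0.0000

Need the full column D^1_{m',0} for m'=−1..1 at α=5.2011, β=0.1016, γ=5.0898.
cos(β/2)=0.998710, sin(β/2)=0.050778
d^1_{-1,0}: single k=1 term ⇒ +0.071719;  D = +0.033671-0.063323i
d^1_{0,0}: k∈[0..1] ⇒ +0.997422 -0.002578 = +0.994843;  D = +0.994843+0.000000i
d^1_{1,0}: single k=0 term ⇒ -0.071719;  D = -0.033671-0.063323i
Y_1^{m'}(θ=1.4362,φ=3.4424) and Σ D·Y over m':
  (+0.0337-0.0633i)·(-0.3270+0.1014i)  (+0.9948+0.0000i)·(+0.0656+0.0000i)  (-0.0337-0.0633i)·(+0.3270+0.1014i)
Y_1^0(R⁻¹ n̂) = +0.056054+0.000000i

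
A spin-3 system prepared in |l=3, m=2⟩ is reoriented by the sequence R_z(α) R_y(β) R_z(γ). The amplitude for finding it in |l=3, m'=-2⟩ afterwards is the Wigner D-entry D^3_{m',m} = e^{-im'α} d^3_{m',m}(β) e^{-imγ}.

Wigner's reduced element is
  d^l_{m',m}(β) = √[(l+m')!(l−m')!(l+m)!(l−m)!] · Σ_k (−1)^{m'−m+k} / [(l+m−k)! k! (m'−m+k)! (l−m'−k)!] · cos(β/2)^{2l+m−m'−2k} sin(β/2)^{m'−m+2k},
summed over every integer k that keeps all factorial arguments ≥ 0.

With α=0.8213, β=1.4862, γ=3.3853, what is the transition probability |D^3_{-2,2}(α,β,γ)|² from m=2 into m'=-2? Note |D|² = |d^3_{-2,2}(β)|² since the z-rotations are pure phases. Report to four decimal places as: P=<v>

D^3_{-2,2}(0.8213,1.4862,3.3853) = e^{-i·-2·0.8213}·d^3_{-2,2}(1.4862)·e^{-i·2·3.3853}. Compute d first:
Half-angle: c=0.736375, s=0.676574. N=√(1·120·120·1)=120.000000
k∈{4,5} keeps every argument non-negative
  k=4: (−1)^0·120.0000/(24)·0.7364^2·0.6766^4 = +0.568105
  k=5: (−1)^1·120.0000/(120)·0.7364^0·0.6766^6 = -0.095916
d^3_{-2,2}(1.4862) = +0.568105 -0.095916 = +0.472189
|D^3_{-2,2}|² = |d^3_{-2,2}(β)|² = (+0.472189)² = 0.222963 (the z-rotation phases have unit modulus)

P=0.2230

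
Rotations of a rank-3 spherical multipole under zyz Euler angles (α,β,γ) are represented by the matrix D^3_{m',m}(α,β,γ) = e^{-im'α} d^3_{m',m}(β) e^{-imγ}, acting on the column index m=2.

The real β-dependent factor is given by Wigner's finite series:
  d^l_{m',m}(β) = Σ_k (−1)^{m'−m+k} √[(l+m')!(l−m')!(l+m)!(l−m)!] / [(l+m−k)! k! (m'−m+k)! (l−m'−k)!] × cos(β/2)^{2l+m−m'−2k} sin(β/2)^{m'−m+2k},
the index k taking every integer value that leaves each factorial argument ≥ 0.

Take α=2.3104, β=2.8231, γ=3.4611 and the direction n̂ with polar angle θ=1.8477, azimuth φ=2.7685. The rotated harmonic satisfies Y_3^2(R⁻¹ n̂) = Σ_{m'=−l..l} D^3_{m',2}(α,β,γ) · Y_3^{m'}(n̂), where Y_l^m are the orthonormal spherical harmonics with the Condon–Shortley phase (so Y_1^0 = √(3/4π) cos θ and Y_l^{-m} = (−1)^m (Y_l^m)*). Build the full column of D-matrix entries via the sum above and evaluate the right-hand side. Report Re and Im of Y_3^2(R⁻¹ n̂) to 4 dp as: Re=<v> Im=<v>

Need the full column D^3_{m',2} for m'=−3..3 at α=2.3104, β=2.8231, γ=3.4611.
cos(β/2)=0.158574, sin(β/2)=0.987347
d^3_{-3,2}: single k=5 term ⇒ +0.364466;  D = +0.364451+0.003280i
d^3_{-2,2}: k∈[4..5] ⇒ +0.119485 -0.926444 = -0.806959;  D = +0.538499+0.601000i
d^3_{-1,2}: k∈[3..4] ⇒ +0.024274 -0.470524 = -0.446250;  D = +0.044812-0.443994i
d^3_{0,2}: k∈[2..3] ⇒ +0.003376 -0.130889 = -0.127513;  D = -0.102353+0.076050i
d^3_{1,2}: k∈[1..2] ⇒ +0.000313 -0.024274 = -0.023961;  D = +0.023520+0.004576i
d^3_{2,2}: k∈[0..1] ⇒ +0.000016 -0.003082 = -0.003066;  D = -0.001596-0.002618i
d^3_{3,2}: single k=0 term ⇒ -0.000242;  D = -0.000068+0.000233i
Y_3^{m'}(θ=1.8477,φ=2.7685) and Σ D·Y over m':
  (+0.3645+0.0033i)·(-0.1620-0.3341i)  (+0.5385+0.6010i)·(-0.1898-0.1755i)  (+0.0448-0.4440i)·(+0.1813+0.0710i)  (-0.1024+0.0760i)·(+0.2679+0.0000i)  (+0.0235+0.0046i)·(-0.1813+0.0710i)  (-0.0016-0.0026i)·(-0.1898+0.1755i)  (-0.0001+0.0002i)·(+0.1620-0.3341i)
Y_3^2(R⁻¹ n̂) = -0.046253-0.386711i

Re=-0.0463 Im=-0.3867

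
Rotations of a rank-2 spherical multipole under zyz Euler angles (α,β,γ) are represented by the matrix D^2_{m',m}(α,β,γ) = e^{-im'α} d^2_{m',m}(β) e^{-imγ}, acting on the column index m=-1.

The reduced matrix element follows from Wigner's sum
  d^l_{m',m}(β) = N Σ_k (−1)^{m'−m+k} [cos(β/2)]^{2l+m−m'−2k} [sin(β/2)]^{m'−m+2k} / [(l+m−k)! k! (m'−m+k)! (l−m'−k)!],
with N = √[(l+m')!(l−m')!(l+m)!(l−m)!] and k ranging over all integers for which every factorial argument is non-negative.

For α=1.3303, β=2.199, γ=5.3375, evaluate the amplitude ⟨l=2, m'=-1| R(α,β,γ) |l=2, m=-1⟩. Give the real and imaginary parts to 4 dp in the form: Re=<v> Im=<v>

Re=-0.4157 Im=-0.1683

First d^2_{-1,-1}(β=2.199), then the phase factors e^{-i(-1)α} and e^{-i(-1)γ}:
With c≡cos(β/2)=0.454042 and s≡sin(β/2)=0.890980, N=[1·6·1·6]^{1/2}=6.000000
Admissible k: 0..1 (factorial args all ≥0)
  k=0: (−1)^0·6.0000/(6)·0.4540^4·0.8910^0 = +0.042499
  k=1: (−1)^1·6.0000/(2)·0.4540^2·0.8910^2 = -0.490963
d^2_{-1,-1}(2.199) = +0.042499 -0.490963 = -0.448464
Phases: e^{-i·(-1)·1.3303}=+0.238185+0.971220i, e^{-i·(-1)·5.3375}=+0.585187-0.810898i ⇒ D=-0.415700-0.168265i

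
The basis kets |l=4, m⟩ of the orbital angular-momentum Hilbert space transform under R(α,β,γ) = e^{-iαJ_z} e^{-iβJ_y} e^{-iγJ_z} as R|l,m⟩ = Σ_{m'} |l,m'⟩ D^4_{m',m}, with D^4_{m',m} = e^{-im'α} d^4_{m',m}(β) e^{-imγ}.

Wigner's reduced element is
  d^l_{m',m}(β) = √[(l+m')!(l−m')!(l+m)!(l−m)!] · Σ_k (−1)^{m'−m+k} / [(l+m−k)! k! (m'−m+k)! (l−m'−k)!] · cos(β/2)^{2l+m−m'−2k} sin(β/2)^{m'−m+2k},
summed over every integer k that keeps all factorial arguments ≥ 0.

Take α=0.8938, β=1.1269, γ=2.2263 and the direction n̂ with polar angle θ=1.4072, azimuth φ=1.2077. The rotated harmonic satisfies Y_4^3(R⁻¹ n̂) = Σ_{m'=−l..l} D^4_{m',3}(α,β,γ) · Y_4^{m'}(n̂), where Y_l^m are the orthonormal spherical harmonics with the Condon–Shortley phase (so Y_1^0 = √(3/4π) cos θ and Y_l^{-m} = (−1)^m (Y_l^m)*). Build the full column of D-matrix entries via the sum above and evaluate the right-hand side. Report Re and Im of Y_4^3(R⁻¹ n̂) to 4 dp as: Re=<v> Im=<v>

Re=0.0438 Im=-0.0576

Need the full column D^4_{m',3} for m'=−4..4 at α=0.8938, β=1.1269, γ=2.2263.
cos(β/2)=0.845417, sin(β/2)=0.534106
d^4_{-4,3}: single k=7 term ⇒ +0.029649;  D = -0.029628-0.001123i
d^4_{-3,3}: k∈[6..7] ⇒ +0.116146 -0.006622 = +0.109524;  D = -0.071797+0.082709i
d^4_{-2,3}: k∈[5..6] ⇒ +0.294806 -0.039222 = +0.255584;  D = +0.045483+0.251505i
d^4_{-1,3}: k∈[4..5] ⇒ +0.549938 -0.131698 = +0.418241;  D = +0.367424+0.199812i
d^4_{0,3}: k∈[3..4] ⇒ +0.778579 -0.310753 = +0.467826;  D = +0.431673-0.180332i
d^4_{1,3}: k∈[2..3] ⇒ +0.826709 -0.549938 = +0.276771;  D = +0.076828-0.265894i
d^4_{2,3}: k∈[1..2] ⇒ +0.616865 -0.738625 = -0.121760;  D = +0.070003+0.099624i
d^4_{3,3}: k∈[0..1] ⇒ +0.260958 -0.729089 = -0.468131;  D = +0.467158+0.030163i
d^4_{4,3}: single k=0 term ⇒ -0.466306;  D = +0.314932-0.343888i
Y_4^{m'}(θ=1.4072,φ=1.2077) and Σ D·Y over m':
  (-0.0296-0.0011i)·(+0.0495+0.4164i)  (-0.0718+0.0827i)·(-0.1735+0.0907i)  (+0.0455+0.2515i)·(+0.1983+0.1761i)  (+0.3674+0.1998i)·(-0.0760+0.2000i)  (+0.4317-0.1803i)·(+0.2358+0.0000i)  (+0.0768-0.2659i)·(+0.0760+0.2000i)  (+0.0700+0.0996i)·(+0.1983-0.1761i)  (+0.4672+0.0302i)·(+0.1735+0.0907i)  (+0.3149-0.3439i)·(+0.0495-0.4164i)
Y_4^3(R⁻¹ n̂) = +0.043759-0.057598i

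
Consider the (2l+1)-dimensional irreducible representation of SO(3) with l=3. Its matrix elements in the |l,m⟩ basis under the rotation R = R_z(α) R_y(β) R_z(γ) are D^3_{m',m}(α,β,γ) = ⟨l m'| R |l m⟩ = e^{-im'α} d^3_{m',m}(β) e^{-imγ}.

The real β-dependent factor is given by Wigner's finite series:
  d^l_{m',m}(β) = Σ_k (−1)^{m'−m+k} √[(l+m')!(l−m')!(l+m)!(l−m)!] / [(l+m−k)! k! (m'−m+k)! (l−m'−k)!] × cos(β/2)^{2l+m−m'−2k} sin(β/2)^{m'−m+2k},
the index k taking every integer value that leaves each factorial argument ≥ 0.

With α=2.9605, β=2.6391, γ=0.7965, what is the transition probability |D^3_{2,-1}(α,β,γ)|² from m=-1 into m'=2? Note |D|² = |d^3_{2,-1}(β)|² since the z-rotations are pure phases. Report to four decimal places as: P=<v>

D^3_{2,-1}(2.9605,2.6391,0.7965) = e^{-i·2·2.9605}·d^3_{2,-1}(2.6391)·e^{-i·-1·0.7965}. Compute d first:
Half-angle: c=0.248611, s=0.968603. N=√(120·1·2·24)=75.894664
k: max(0,(-1)−(2))=0 … min(3+(-1),3−(2))=1
  k=0: (−1)^3·75.8947/(12)·0.2486^3·0.9686^3 = -0.088314
  k=1: (−1)^4·75.8947/(24)·0.2486^1·0.9686^5 = +0.670271
d^3_{2,-1}(2.6391) = -0.088314 +0.670271 = +0.581957
|D^3_{2,-1}|² = |d^3_{2,-1}(β)|² = (+0.581957)² = 0.338674 (the z-rotation phases have unit modulus)

P=0.3387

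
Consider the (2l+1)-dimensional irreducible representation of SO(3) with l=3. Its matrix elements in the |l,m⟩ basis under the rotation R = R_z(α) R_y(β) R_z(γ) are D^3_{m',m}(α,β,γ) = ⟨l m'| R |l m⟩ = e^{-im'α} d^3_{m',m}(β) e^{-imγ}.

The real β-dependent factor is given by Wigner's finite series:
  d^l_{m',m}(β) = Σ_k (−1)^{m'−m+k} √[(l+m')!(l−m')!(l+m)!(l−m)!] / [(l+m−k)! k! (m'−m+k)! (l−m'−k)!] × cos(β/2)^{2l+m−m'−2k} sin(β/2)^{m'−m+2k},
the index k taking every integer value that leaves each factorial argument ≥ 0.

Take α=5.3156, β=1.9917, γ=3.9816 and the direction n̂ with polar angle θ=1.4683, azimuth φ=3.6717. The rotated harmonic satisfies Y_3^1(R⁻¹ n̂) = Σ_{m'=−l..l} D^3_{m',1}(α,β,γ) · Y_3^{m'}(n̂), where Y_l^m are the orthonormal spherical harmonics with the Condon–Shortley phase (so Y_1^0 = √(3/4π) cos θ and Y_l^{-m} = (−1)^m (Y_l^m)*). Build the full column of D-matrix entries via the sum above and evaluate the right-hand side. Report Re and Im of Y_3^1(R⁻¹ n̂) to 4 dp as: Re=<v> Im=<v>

Re=0.2377 Im=0.1871

Need the full column D^3_{m',1} for m'=−3..3 at α=5.3156, β=1.9917, γ=3.9816.
cos(β/2)=0.543790, sin(β/2)=0.839221
d^3_{-3,1}: single k=4 term ⇒ +0.568086;  D = +0.468486-0.321314i
d^3_{-2,1}: k∈[3..4] ⇒ +0.601108 -0.715837 = -0.114728;  D = -0.107112-0.041104i
d^3_{-1,1}: k∈[2..4] ⇒ +0.369512 -1.173433 +0.349349 = -0.454572;  D = -0.106638-0.441887i
d^3_{0,1}: k∈[1..3] ⇒ +0.138236 -0.987722 +0.784160 = -0.065326;  D = +0.043602-0.048645i
d^3_{1,1}: k∈[0..2] ⇒ +0.025857 -0.492683 +0.880075 = +0.413250;  D = -0.409891-0.052579i
d^3_{2,1}: k∈[0..1] ⇒ -0.126192 +0.601108 = +0.474916;  D = -0.217465-0.422202i
d^3_{3,1}: single k=0 term ⇒ +0.238519;  D = +0.112664-0.210234i
Y_3^{m'}(θ=1.4683,φ=3.6717) and Σ D·Y over m':
  (+0.4685-0.3213i)·(+0.0080+0.4106i)  (-0.1071-0.0411i)·(+0.0506-0.0903i)  (-0.1066-0.4419i)·(+0.2628-0.1540i)  (+0.0436-0.0486i)·(-0.1125+0.0000i)  (-0.4099-0.0526i)·(-0.2628-0.1540i)  (-0.2175-0.4222i)·(+0.0506+0.0903i)  (+0.1127-0.2102i)·(-0.0080+0.4106i)
Y_3^1(R⁻¹ n̂) = +0.237736+0.187062i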